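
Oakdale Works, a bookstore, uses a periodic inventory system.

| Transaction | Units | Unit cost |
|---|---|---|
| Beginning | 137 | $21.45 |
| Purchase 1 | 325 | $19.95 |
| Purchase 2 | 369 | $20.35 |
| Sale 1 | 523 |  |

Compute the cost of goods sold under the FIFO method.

COGS = $10,663.75

Sale 1 (523) [FIFO — oldest first]: 137 @ $21.45 + 325 @ $19.95 + 61 @ $20.35 = $10,663.75
Ending inventory: 308 @ $20.35 = $6,267.80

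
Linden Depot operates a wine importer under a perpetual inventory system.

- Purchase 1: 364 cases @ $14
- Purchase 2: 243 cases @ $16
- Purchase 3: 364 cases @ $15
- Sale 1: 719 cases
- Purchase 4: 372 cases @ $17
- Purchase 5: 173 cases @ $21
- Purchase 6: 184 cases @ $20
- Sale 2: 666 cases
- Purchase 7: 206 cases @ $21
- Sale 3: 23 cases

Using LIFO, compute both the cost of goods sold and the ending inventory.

COGS = $23,965; ending inventory = $8,442

Sale 1 (719) [LIFO — newest first]: 364 @ $15 + 243 @ $16 + 112 @ $14 = $10,916
Sale 2 (666) [LIFO — newest first]: 184 @ $20 + 173 @ $21 + 309 @ $17 = $12,566
Sale 3 (23) [LIFO — newest first]: 23 @ $21 = $483
Total COGS = $10,916 + $12,566 + $483 = $23,965
Ending inventory: 252 @ $14 + 63 @ $17 + 183 @ $21 = $8,442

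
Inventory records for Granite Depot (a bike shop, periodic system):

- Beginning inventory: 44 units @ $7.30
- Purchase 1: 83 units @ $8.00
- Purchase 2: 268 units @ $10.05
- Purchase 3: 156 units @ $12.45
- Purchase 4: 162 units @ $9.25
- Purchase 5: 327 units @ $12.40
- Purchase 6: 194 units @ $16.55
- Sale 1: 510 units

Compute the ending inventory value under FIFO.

Ending inventory = $9,274.45

Sale 1 (510) [FIFO — oldest first]: 44 @ $7.30 + 83 @ $8.00 + 268 @ $10.05 + 115 @ $12.45 = $5,110.35
Ending inventory: 41 @ $12.45 + 162 @ $9.25 + 327 @ $12.40 + 194 @ $16.55 = $9,274.45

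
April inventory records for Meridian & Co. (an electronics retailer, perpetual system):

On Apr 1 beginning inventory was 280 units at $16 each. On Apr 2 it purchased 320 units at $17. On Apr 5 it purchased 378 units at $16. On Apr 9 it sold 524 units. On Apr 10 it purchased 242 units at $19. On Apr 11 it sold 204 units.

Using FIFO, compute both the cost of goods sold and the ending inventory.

COGS = $11,968; ending inventory = $8,598

Apr 9, 524 sold [FIFO — oldest first]: 280 @ $16 + 244 @ $17 = $8,628
Apr 11, 204 sold [FIFO — oldest first]: 76 @ $17 + 128 @ $16 = $3,340
Total COGS = $8,628 + $3,340 = $11,968
Ending inventory: 250 @ $16 + 242 @ $19 = $8,598
Check: goods available $20,566 = COGS $11,968 + ending $8,598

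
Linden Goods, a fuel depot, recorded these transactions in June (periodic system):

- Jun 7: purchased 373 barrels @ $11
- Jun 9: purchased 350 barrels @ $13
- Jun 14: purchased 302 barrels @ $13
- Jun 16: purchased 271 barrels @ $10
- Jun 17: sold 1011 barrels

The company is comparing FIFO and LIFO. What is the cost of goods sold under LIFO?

FIFO COGS: 373 @ $11 + 350 @ $13 + 288 @ $13 = $12,397
LIFO COGS: 271 @ $10 + 302 @ $13 + 350 @ $13 + 88 @ $11 = $12,154

COGS = $12,154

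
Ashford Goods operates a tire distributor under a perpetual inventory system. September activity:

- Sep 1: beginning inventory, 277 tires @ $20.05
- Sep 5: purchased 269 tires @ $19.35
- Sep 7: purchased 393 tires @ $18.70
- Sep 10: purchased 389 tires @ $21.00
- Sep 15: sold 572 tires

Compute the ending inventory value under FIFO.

Sep 15, 572 sold [FIFO — oldest first]: 277 @ $20.05 + 269 @ $19.35 + 26 @ $18.70 = $11,245.20
Ending inventory: 367 @ $18.70 + 389 @ $21.00 = $15,031.90

Ending inventory = $15,031.90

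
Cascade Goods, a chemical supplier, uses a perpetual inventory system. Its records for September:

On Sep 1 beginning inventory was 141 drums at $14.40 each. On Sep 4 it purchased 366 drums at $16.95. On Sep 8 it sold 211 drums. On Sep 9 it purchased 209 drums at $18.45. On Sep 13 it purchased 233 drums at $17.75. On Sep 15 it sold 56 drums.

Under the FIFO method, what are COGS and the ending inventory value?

Sep 8, 211 sold [FIFO — oldest first]: 141 @ $14.40 + 70 @ $16.95 = $3,216.90
Sep 15, 56 sold [FIFO — oldest first]: 56 @ $16.95 = $949.20
Total COGS = $3,216.90 + $949.20 = $4,166.10
Ending inventory: 240 @ $16.95 + 209 @ $18.45 + 233 @ $17.75 = $12,059.80

COGS = $4,166.10; ending inventory = $12,059.80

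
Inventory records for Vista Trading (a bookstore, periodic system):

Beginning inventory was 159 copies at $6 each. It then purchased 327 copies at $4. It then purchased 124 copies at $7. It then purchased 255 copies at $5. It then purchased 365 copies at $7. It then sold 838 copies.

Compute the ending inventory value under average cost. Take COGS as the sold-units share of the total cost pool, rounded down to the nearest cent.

Sale 1, sell 838: 838/1230 × $6,960.00 → $4,741.85
Ending inventory (cost pool remaining) = $2,218.15

Ending inventory = $2,218.15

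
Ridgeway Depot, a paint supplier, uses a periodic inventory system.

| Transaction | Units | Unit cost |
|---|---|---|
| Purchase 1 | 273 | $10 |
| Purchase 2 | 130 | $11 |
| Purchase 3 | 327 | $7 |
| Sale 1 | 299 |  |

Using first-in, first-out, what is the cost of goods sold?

Sale 1 (299) [FIFO — oldest first]: 273 @ $10 + 26 @ $11 = $3,016
Ending inventory: 104 @ $11 + 327 @ $7 = $3,433

COGS = $3,016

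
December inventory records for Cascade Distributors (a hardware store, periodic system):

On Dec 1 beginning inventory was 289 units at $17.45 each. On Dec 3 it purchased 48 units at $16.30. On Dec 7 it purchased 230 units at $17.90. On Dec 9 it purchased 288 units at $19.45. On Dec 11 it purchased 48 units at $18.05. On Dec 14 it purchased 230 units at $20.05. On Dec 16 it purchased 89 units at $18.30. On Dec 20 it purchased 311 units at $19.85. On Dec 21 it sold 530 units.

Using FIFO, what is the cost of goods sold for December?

COGS = $9,280.15

Dec 21, 530 sold [FIFO — oldest first]: 289 @ $17.45 + 48 @ $16.30 + 193 @ $17.90 = $9,280.15
Ending inventory: 37 @ $17.90 + 288 @ $19.45 + 48 @ $18.05 + 230 @ $20.05 + 89 @ $18.30 + 311 @ $19.85 = $19,543.85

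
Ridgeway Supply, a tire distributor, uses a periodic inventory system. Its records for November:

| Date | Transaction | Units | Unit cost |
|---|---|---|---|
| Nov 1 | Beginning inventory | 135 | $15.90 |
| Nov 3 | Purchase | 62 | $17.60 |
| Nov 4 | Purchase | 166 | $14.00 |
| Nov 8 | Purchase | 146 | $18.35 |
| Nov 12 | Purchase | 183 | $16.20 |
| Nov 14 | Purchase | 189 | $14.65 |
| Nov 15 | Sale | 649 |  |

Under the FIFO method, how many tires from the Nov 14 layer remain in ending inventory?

189

Nov 15, 649 sold [FIFO — oldest first]: 135 @ $15.90 + 62 @ $17.60 + 166 @ $14.00 + 146 @ $18.35 + 140 @ $16.20 = $10,508.80
Ending inventory: 43 @ $16.20 + 189 @ $14.65 = $3,465.45
Check: goods available $13,974.25 = COGS $10,508.80 + ending $3,465.45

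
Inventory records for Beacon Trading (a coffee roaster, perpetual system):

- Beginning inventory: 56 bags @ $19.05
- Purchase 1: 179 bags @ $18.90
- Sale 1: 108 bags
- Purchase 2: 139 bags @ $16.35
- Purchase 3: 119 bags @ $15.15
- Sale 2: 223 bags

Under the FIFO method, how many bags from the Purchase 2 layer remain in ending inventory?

Sale 1 (108) [FIFO — oldest first]: 56 @ $19.05 + 52 @ $18.90 = $2,049.60
Sale 2 (223) [FIFO — oldest first]: 127 @ $18.90 + 96 @ $16.35 = $3,969.90
Total COGS = $2,049.60 + $3,969.90 = $6,019.50
Ending inventory: 43 @ $16.35 + 119 @ $15.15 = $2,505.90

43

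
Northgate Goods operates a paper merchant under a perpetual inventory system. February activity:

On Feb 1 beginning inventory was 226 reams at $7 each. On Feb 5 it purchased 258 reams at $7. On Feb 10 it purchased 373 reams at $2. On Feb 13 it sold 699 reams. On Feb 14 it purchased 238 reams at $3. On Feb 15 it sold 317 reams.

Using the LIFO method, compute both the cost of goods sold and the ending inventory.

Feb 13, 699 sold [LIFO — newest first]: 373 @ $2 + 258 @ $7 + 68 @ $7 = $3,028
Feb 15, 317 sold [LIFO — newest first]: 238 @ $3 + 79 @ $7 = $1,267
Total COGS = $3,028 + $1,267 = $4,295
Ending inventory: 79 @ $7 = $553

COGS = $4,295; ending inventory = $553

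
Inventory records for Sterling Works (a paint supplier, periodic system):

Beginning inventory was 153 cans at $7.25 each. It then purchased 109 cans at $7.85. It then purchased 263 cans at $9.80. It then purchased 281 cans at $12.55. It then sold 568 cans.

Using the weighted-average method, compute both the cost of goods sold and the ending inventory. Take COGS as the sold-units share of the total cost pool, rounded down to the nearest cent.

COGS = $5,686.23; ending inventory = $2,382.62

Sale 1, sell 568: 568/806 × $8,068.85 → $5,686.23
Ending inventory (cost pool remaining) = $2,382.62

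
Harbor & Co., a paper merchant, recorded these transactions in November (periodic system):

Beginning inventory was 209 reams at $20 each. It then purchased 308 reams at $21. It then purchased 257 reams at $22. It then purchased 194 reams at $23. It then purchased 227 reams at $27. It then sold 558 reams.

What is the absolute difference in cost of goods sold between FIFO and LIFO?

FIFO COGS: 209 @ $20 + 308 @ $21 + 41 @ $22 = $11,550
LIFO COGS: 227 @ $27 + 194 @ $23 + 137 @ $22 = $13,605
Difference = |$11,550 − $13,605| = $2,055

$2,055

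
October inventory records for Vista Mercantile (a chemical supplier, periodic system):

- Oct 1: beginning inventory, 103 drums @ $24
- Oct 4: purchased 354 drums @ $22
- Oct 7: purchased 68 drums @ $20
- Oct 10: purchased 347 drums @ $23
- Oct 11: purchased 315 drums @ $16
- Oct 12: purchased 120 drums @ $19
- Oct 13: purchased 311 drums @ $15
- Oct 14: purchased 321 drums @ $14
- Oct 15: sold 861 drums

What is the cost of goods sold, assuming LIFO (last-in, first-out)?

COGS = $13,183

Oct 15, 861 sold [LIFO — newest first]: 321 @ $14 + 311 @ $15 + 120 @ $19 + 109 @ $16 = $13,183
Ending inventory: 103 @ $24 + 354 @ $22 + 68 @ $20 + 347 @ $23 + 206 @ $16 = $22,897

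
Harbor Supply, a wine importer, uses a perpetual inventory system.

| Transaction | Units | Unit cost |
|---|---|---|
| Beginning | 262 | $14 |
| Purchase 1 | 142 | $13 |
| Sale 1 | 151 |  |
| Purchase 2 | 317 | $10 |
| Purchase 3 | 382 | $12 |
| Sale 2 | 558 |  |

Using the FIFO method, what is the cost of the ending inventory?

Ending inventory = $4,704

Sale 1 (151) [FIFO — oldest first]: 151 @ $14 = $2,114
Sale 2 (558) [FIFO — oldest first]: 111 @ $14 + 142 @ $13 + 305 @ $10 = $6,450
Total COGS = $2,114 + $6,450 = $8,564
Ending inventory: 12 @ $10 + 382 @ $12 = $4,704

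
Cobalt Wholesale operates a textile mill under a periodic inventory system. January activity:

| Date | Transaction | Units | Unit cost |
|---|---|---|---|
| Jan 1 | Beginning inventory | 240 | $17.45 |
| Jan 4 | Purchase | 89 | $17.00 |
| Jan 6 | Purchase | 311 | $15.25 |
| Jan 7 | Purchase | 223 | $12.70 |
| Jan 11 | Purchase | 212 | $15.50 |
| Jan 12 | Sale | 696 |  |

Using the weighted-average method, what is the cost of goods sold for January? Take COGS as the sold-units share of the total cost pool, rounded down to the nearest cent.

Jan 12, sell 696: 696/1075 × $16,561.85 → $10,722.83
Ending inventory (cost pool remaining) = $5,839.02
Check: goods available $16,561.85 = COGS $10,722.83 + ending $5,839.02

COGS = $10,722.83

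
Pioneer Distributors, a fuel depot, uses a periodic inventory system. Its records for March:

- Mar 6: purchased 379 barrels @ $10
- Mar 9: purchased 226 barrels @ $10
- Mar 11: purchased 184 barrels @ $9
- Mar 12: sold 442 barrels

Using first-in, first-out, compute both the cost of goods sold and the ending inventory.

COGS = $4,420; ending inventory = $3,286

Mar 12, 442 sold [FIFO — oldest first]: 379 @ $10 + 63 @ $10 = $4,420
Ending inventory: 163 @ $10 + 184 @ $9 = $3,286
Check: goods available $7,706 = COGS $4,420 + ending $3,286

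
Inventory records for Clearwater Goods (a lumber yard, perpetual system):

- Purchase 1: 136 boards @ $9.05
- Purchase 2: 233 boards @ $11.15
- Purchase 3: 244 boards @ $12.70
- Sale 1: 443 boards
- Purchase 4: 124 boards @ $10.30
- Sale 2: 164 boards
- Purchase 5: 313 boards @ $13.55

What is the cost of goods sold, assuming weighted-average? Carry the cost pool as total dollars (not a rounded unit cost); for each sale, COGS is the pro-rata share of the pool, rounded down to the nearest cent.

COGS = $6,790.49

After Purchase 1: 136 on hand, pool $1,230.80 (≈ $9.0500 each)
After Purchase 2: 369 on hand, pool $3,828.75 (≈ $10.3760 each)
After Purchase 3: 613 on hand, pool $6,927.55 (≈ $11.3011 each)
Sale 1, sell 443: 443/613 × $6,927.55 → $5,006.36
After Purchase 4: 294 on hand, pool $3,198.39 (≈ $10.8789 each)
Sale 2, sell 164: 164/294 × $3,198.39 → $1,784.13
After Purchase 5: 443 on hand, pool $5,655.41 (≈ $12.7662 each)
Total COGS = $5,006.36 + $1,784.13 = $6,790.49
Ending inventory (cost pool remaining) = $5,655.41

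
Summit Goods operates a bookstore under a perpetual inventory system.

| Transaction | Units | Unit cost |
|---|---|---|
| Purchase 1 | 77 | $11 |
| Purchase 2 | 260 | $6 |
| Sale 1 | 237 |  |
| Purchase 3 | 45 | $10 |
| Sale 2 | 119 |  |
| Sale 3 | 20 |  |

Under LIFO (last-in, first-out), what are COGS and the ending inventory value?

COGS = $2,791; ending inventory = $66

Sale 1 (237) [LIFO — newest first]: 237 @ $6 = $1,422
Sale 2 (119) [LIFO — newest first]: 45 @ $10 + 23 @ $6 + 51 @ $11 = $1,149
Sale 3 (20) [LIFO — newest first]: 20 @ $11 = $220
Total COGS = $1,422 + $1,149 + $220 = $2,791
Ending inventory: 6 @ $11 = $66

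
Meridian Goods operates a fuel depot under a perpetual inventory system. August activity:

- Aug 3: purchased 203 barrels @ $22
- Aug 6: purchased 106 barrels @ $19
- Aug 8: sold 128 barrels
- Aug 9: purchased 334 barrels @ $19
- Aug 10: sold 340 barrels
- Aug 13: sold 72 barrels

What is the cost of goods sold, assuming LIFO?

Aug 8, 128 sold [LIFO — newest first]: 106 @ $19 + 22 @ $22 = $2,498
Aug 10, 340 sold [LIFO — newest first]: 334 @ $19 + 6 @ $22 = $6,478
Aug 13, 72 sold [LIFO — newest first]: 72 @ $22 = $1,584
Total COGS = $2,498 + $6,478 + $1,584 = $10,560
Ending inventory: 103 @ $22 = $2,266

COGS = $10,560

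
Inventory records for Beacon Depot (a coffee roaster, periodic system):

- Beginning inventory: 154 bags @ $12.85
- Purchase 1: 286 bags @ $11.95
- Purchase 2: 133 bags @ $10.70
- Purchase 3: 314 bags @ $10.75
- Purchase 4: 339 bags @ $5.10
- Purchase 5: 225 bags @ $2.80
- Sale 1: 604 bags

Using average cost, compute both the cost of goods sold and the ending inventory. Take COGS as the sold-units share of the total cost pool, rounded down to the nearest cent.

COGS = $5,225.82; ending inventory = $7,328.28

Sale 1, sell 604: 604/1451 × $12,554.10 → $5,225.82
Ending inventory (cost pool remaining) = $7,328.28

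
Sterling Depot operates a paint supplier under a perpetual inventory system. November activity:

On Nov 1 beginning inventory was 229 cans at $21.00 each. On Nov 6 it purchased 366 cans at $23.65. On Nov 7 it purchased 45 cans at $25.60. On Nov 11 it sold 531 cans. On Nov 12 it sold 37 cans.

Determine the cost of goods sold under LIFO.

Nov 11, 531 sold [LIFO — newest first]: 45 @ $25.60 + 366 @ $23.65 + 120 @ $21.00 = $12,327.90
Nov 12, 37 sold [LIFO — newest first]: 37 @ $21.00 = $777.00
Total COGS = $12,327.90 + $777.00 = $13,104.90
Ending inventory: 72 @ $21.00 = $1,512.00
Check: goods available $14,616.90 = COGS $13,104.90 + ending $1,512.00

COGS = $13,104.90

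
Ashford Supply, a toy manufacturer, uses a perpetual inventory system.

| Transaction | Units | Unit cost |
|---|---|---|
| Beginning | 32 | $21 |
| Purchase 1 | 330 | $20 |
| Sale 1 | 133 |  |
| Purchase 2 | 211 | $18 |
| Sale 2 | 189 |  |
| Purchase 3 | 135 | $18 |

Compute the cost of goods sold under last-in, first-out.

COGS = $6,062

Sale 1 (133) [LIFO — newest first]: 133 @ $20 = $2,660
Sale 2 (189) [LIFO — newest first]: 189 @ $18 = $3,402
Total COGS = $2,660 + $3,402 = $6,062
Ending inventory: 32 @ $21 + 197 @ $20 + 22 @ $18 + 135 @ $18 = $7,438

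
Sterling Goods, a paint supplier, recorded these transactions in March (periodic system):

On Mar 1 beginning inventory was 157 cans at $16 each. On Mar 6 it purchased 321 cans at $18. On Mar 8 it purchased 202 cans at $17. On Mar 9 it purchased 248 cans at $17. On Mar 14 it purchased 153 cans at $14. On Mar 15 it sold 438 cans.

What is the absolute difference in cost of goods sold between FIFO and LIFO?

$583

FIFO COGS: 157 @ $16 + 281 @ $18 = $7,570
LIFO COGS: 153 @ $14 + 248 @ $17 + 37 @ $17 = $6,987
Difference = |$7,570 − $6,987| = $583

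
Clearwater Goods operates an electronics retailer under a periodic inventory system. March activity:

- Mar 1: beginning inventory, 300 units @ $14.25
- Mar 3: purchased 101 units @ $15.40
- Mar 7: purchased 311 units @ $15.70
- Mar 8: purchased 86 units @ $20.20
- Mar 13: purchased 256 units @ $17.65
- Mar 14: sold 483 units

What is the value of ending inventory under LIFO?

Ending inventory = $8,499.40

Mar 14, 483 sold [LIFO — newest first]: 256 @ $17.65 + 86 @ $20.20 + 141 @ $15.70 = $8,469.30
Ending inventory: 300 @ $14.25 + 101 @ $15.40 + 170 @ $15.70 = $8,499.40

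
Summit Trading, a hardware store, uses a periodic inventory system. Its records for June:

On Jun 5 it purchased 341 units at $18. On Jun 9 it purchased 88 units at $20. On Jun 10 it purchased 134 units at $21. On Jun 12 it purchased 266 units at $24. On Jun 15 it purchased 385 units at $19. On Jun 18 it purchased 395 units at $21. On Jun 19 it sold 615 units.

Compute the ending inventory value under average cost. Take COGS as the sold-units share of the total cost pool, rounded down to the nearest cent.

Ending inventory = $20,204.95

Jun 19, sell 615: 615/1609 × $32,706.00 → $12,501.05
Ending inventory (cost pool remaining) = $20,204.95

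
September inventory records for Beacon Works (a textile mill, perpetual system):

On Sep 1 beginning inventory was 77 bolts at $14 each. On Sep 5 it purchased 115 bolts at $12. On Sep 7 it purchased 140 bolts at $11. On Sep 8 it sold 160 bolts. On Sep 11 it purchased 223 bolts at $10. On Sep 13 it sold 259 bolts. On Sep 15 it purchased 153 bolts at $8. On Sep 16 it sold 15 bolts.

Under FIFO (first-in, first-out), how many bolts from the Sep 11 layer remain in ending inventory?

121

Sep 8, 160 sold [FIFO — oldest first]: 77 @ $14 + 83 @ $12 = $2,074
Sep 13, 259 sold [FIFO — oldest first]: 32 @ $12 + 140 @ $11 + 87 @ $10 = $2,794
Sep 16, 15 sold [FIFO — oldest first]: 15 @ $10 = $150
Total COGS = $2,074 + $2,794 + $150 = $5,018
Ending inventory: 121 @ $10 + 153 @ $8 = $2,434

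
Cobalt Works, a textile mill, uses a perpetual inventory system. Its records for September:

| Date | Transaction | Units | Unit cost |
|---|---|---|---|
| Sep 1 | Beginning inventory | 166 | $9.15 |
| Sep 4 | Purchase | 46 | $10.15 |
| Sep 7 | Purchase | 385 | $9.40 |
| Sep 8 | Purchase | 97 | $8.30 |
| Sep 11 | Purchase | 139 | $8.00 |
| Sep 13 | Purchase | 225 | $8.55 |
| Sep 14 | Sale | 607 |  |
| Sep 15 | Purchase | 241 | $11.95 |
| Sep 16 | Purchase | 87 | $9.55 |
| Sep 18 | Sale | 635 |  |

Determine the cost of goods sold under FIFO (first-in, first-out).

COGS = $11,644.45

Sep 14, 607 sold [FIFO — oldest first]: 166 @ $9.15 + 46 @ $10.15 + 385 @ $9.40 + 10 @ $8.30 = $5,687.80
Sep 18, 635 sold [FIFO — oldest first]: 87 @ $8.30 + 139 @ $8.00 + 225 @ $8.55 + 184 @ $11.95 = $5,956.65
Total COGS = $5,687.80 + $5,956.65 = $11,644.45
Ending inventory: 57 @ $11.95 + 87 @ $9.55 = $1,512.00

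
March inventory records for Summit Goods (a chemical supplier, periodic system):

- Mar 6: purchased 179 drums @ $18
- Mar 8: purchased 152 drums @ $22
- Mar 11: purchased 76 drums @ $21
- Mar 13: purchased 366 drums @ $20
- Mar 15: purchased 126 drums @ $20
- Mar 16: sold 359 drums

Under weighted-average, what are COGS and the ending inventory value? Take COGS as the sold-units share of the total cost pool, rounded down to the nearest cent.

COGS = $7,188.78; ending inventory = $10,813.22

Mar 16, sell 359: 359/899 × $18,002.00 → $7,188.78
Ending inventory (cost pool remaining) = $10,813.22
Check: goods available $18,002.00 = COGS $7,188.78 + ending $10,813.22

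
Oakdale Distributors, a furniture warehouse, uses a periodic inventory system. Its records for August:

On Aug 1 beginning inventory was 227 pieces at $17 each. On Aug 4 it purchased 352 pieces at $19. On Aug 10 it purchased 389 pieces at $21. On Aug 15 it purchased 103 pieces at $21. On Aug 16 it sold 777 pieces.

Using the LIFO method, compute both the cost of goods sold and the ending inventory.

Aug 16, 777 sold [LIFO — newest first]: 103 @ $21 + 389 @ $21 + 285 @ $19 = $15,747
Ending inventory: 227 @ $17 + 67 @ $19 = $5,132

COGS = $15,747; ending inventory = $5,132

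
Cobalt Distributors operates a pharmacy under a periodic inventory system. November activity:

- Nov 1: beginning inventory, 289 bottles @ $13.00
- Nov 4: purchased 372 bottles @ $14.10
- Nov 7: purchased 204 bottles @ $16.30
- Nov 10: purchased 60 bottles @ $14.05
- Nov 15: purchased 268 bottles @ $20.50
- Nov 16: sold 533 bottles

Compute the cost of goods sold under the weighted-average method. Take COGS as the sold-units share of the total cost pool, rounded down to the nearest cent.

Nov 16, sell 533: 533/1193 × $18,664.40 → $8,338.74
Ending inventory (cost pool remaining) = $10,325.66
Check: goods available $18,664.40 = COGS $8,338.74 + ending $10,325.66

COGS = $8,338.74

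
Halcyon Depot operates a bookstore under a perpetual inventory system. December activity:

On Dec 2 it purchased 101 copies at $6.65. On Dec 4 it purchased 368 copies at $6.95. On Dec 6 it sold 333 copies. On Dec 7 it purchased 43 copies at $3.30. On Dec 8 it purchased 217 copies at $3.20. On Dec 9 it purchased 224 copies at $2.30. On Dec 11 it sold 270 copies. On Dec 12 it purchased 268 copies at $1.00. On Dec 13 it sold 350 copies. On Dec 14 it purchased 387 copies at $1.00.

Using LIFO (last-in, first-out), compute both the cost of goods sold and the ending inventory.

COGS = $3,507.15; ending inventory = $1,728.60

Dec 6, 333 sold [LIFO — newest first]: 333 @ $6.95 = $2,314.35
Dec 11, 270 sold [LIFO — newest first]: 224 @ $2.30 + 46 @ $3.20 = $662.40
Dec 13, 350 sold [LIFO — newest first]: 268 @ $1.00 + 82 @ $3.20 = $530.40
Total COGS = $2,314.35 + $662.40 + $530.40 = $3,507.15
Ending inventory: 101 @ $6.65 + 35 @ $6.95 + 43 @ $3.30 + 89 @ $3.20 + 387 @ $1.00 = $1,728.60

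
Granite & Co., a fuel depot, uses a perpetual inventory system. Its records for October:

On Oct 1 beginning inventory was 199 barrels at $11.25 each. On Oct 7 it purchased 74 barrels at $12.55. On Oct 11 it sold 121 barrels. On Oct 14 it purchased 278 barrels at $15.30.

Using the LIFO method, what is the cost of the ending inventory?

Oct 11, 121 sold [LIFO — newest first]: 74 @ $12.55 + 47 @ $11.25 = $1,457.45
Ending inventory: 152 @ $11.25 + 278 @ $15.30 = $5,963.40
Check: goods available $7,420.85 = COGS $1,457.45 + ending $5,963.40

Ending inventory = $5,963.40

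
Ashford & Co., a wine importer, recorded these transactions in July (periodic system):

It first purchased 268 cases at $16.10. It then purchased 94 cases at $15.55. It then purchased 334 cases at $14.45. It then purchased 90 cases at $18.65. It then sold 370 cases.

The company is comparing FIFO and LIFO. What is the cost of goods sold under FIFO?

COGS = $5,892.10

FIFO COGS: 268 @ $16.10 + 94 @ $15.55 + 8 @ $14.45 = $5,892.10
LIFO COGS: 90 @ $18.65 + 280 @ $14.45 = $5,724.50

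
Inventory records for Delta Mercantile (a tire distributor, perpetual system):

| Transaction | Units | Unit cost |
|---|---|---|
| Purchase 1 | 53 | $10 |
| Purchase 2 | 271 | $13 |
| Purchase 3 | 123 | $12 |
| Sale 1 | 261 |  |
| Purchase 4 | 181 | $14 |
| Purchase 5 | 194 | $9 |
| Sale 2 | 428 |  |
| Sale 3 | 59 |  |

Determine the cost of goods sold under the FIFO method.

Sale 1 (261) [FIFO — oldest first]: 53 @ $10 + 208 @ $13 = $3,234
Sale 2 (428) [FIFO — oldest first]: 63 @ $13 + 123 @ $12 + 181 @ $14 + 61 @ $9 = $5,378
Sale 3 (59) [FIFO — oldest first]: 59 @ $9 = $531
Total COGS = $3,234 + $5,378 + $531 = $9,143
Ending inventory: 74 @ $9 = $666

COGS = $9,143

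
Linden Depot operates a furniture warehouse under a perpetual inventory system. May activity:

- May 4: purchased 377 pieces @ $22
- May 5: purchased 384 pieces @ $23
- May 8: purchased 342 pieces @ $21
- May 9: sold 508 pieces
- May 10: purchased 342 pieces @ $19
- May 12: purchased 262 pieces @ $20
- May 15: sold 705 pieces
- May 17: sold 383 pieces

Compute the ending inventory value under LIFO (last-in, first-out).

May 9, 508 sold [LIFO — newest first]: 342 @ $21 + 166 @ $23 = $11,000
May 15, 705 sold [LIFO — newest first]: 262 @ $20 + 342 @ $19 + 101 @ $23 = $14,061
May 17, 383 sold [LIFO — newest first]: 117 @ $23 + 266 @ $22 = $8,543
Total COGS = $11,000 + $14,061 + $8,543 = $33,604
Ending inventory: 111 @ $22 = $2,442
Check: goods available $36,046 = COGS $33,604 + ending $2,442

Ending inventory = $2,442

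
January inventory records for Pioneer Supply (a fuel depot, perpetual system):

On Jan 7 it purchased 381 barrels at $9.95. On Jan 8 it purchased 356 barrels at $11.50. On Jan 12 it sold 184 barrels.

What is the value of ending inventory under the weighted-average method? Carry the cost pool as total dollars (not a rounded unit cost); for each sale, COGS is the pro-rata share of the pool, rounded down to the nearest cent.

Ending inventory = $5,916.39

After Jan 7: 381 on hand, pool $3,790.95 (≈ $9.9500 each)
After Jan 8: 737 on hand, pool $7,884.95 (≈ $10.6987 each)
Jan 12, sell 184: 184/737 × $7,884.95 → $1,968.56
Ending inventory (cost pool remaining) = $5,916.39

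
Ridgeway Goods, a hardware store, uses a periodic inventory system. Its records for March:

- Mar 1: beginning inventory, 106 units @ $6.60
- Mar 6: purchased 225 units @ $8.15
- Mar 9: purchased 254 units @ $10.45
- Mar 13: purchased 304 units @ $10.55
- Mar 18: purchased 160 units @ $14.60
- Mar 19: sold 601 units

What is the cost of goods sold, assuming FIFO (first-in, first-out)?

Mar 19, 601 sold [FIFO — oldest first]: 106 @ $6.60 + 225 @ $8.15 + 254 @ $10.45 + 16 @ $10.55 = $5,356.45
Ending inventory: 288 @ $10.55 + 160 @ $14.60 = $5,374.40

COGS = $5,356.45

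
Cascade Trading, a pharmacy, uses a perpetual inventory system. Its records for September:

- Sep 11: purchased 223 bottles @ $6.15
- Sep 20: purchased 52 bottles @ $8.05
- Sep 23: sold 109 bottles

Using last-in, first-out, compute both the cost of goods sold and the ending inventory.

COGS = $769.15; ending inventory = $1,020.90

Sep 23, 109 sold [LIFO — newest first]: 52 @ $8.05 + 57 @ $6.15 = $769.15
Ending inventory: 166 @ $6.15 = $1,020.90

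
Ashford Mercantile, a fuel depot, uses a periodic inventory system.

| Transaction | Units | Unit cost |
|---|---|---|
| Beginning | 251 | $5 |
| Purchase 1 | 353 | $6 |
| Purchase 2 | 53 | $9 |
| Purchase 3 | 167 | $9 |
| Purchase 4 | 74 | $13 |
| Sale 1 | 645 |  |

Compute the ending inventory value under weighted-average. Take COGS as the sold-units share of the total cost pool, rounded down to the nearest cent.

Ending inventory = $1,779.18

Sale 1, sell 645: 645/898 × $6,315.00 → $4,535.82
Ending inventory (cost pool remaining) = $1,779.18
Check: goods available $6,315.00 = COGS $4,535.82 + ending $1,779.18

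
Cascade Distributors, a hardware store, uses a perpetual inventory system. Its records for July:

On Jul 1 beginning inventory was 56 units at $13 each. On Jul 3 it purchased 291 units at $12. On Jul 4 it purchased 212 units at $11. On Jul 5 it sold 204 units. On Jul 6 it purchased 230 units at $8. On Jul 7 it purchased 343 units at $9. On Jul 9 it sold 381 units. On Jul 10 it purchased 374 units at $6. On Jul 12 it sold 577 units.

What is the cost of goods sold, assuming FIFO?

Jul 5, 204 sold [FIFO — oldest first]: 56 @ $13 + 148 @ $12 = $2,504
Jul 9, 381 sold [FIFO — oldest first]: 143 @ $12 + 212 @ $11 + 26 @ $8 = $4,256
Jul 12, 577 sold [FIFO — oldest first]: 204 @ $8 + 343 @ $9 + 30 @ $6 = $4,899
Total COGS = $2,504 + $4,256 + $4,899 = $11,659
Ending inventory: 344 @ $6 = $2,064

COGS = $11,659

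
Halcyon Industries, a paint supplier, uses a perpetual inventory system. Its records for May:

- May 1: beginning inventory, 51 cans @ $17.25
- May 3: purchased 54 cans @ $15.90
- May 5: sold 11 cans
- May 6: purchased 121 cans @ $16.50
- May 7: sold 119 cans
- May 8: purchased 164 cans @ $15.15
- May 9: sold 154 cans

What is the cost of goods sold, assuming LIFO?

COGS = $4,471.50

May 5, 11 sold [LIFO — newest first]: 11 @ $15.90 = $174.90
May 7, 119 sold [LIFO — newest first]: 119 @ $16.50 = $1,963.50
May 9, 154 sold [LIFO — newest first]: 154 @ $15.15 = $2,333.10
Total COGS = $174.90 + $1,963.50 + $2,333.10 = $4,471.50
Ending inventory: 51 @ $17.25 + 43 @ $15.90 + 2 @ $16.50 + 10 @ $15.15 = $1,747.95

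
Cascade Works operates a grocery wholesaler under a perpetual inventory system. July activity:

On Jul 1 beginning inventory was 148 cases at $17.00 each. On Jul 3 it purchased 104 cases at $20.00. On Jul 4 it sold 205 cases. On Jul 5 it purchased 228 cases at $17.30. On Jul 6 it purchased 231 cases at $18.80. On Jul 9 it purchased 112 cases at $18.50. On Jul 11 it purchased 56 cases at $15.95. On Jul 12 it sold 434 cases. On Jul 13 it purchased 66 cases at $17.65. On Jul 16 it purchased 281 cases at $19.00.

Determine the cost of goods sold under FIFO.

COGS = $11,529.60

Jul 4, 205 sold [FIFO — oldest first]: 148 @ $17.00 + 57 @ $20.00 = $3,656.00
Jul 12, 434 sold [FIFO — oldest first]: 47 @ $20.00 + 228 @ $17.30 + 159 @ $18.80 = $7,873.60
Total COGS = $3,656.00 + $7,873.60 = $11,529.60
Ending inventory: 72 @ $18.80 + 112 @ $18.50 + 56 @ $15.95 + 66 @ $17.65 + 281 @ $19.00 = $10,822.70
Check: goods available $22,352.30 = COGS $11,529.60 + ending $10,822.70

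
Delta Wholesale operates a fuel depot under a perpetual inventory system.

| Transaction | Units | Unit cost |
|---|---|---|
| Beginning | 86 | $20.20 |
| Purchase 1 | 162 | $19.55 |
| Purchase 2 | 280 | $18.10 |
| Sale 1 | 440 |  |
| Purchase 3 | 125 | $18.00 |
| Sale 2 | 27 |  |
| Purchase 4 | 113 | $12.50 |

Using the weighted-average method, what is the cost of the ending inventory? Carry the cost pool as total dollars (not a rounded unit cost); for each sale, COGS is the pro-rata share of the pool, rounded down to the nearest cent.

Ending inventory = $4,828.66

After Beginning: 86 on hand, pool $1,737.20 (≈ $20.2000 each)
After Purchase 1: 248 on hand, pool $4,904.30 (≈ $19.7754 each)
After Purchase 2: 528 on hand, pool $9,972.30 (≈ $18.8869 each)
Sale 1, sell 440: 440/528 × $9,972.30 → $8,310.25
After Purchase 3: 213 on hand, pool $3,912.05 (≈ $18.3664 each)
Sale 2, sell 27: 27/213 × $3,912.05 → $495.89
After Purchase 4: 299 on hand, pool $4,828.66 (≈ $16.1494 each)
Total COGS = $8,310.25 + $495.89 = $8,806.14
Ending inventory (cost pool remaining) = $4,828.66
Check: goods available $13,634.80 = COGS $8,806.14 + ending $4,828.66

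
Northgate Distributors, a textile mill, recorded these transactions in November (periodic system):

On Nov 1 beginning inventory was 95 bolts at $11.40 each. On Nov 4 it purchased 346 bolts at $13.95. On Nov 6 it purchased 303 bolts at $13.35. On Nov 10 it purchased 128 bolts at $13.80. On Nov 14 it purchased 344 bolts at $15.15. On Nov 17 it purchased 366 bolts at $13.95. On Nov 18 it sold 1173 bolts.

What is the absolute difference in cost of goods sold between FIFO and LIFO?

$293.85

FIFO COGS: 95 @ $11.40 + 346 @ $13.95 + 303 @ $13.35 + 128 @ $13.80 + 301 @ $15.15 = $16,281.30
LIFO COGS: 366 @ $13.95 + 344 @ $15.15 + 128 @ $13.80 + 303 @ $13.35 + 32 @ $13.95 = $16,575.15
Difference = |$16,281.30 − $16,575.15| = $293.85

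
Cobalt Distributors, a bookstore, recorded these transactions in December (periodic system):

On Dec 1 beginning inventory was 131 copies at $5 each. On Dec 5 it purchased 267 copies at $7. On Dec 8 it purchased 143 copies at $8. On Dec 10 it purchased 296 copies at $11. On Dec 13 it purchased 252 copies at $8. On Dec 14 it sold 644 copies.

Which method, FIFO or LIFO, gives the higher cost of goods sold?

LIFO

FIFO COGS: 131 @ $5 + 267 @ $7 + 143 @ $8 + 103 @ $11 = $4,801
LIFO COGS: 252 @ $8 + 296 @ $11 + 96 @ $8 = $6,040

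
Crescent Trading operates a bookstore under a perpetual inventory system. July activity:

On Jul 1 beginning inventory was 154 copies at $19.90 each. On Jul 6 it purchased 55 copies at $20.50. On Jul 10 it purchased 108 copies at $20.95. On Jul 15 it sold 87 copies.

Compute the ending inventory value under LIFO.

Ending inventory = $4,632.05

Jul 15, 87 sold [LIFO — newest first]: 87 @ $20.95 = $1,822.65
Ending inventory: 154 @ $19.90 + 55 @ $20.50 + 21 @ $20.95 = $4,632.05
Check: goods available $6,454.70 = COGS $1,822.65 + ending $4,632.05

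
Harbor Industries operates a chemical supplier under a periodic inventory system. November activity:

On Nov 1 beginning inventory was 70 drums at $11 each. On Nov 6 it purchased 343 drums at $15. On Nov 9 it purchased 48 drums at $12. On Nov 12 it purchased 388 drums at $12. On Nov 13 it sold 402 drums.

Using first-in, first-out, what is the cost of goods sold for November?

Nov 13, 402 sold [FIFO — oldest first]: 70 @ $11 + 332 @ $15 = $5,750
Ending inventory: 11 @ $15 + 48 @ $12 + 388 @ $12 = $5,397

COGS = $5,750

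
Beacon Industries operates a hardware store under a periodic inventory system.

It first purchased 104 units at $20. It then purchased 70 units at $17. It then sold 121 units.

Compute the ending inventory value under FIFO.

Ending inventory = $901

Sale 1 (121) [FIFO — oldest first]: 104 @ $20 + 17 @ $17 = $2,369
Ending inventory: 53 @ $17 = $901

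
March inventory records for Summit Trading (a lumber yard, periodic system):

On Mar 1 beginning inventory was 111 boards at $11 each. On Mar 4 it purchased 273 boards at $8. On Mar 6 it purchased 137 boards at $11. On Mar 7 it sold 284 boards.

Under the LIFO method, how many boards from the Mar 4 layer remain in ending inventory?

126

Mar 7, 284 sold [LIFO — newest first]: 137 @ $11 + 147 @ $8 = $2,683
Ending inventory: 111 @ $11 + 126 @ $8 = $2,229
Check: goods available $4,912 = COGS $2,683 + ending $2,229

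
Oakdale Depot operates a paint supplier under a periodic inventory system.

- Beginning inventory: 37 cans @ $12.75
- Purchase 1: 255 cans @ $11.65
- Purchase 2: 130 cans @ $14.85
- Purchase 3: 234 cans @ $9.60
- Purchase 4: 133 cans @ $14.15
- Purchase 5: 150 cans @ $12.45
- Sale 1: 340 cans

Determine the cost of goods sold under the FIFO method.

Sale 1 (340) [FIFO — oldest first]: 37 @ $12.75 + 255 @ $11.65 + 48 @ $14.85 = $4,155.30
Ending inventory: 82 @ $14.85 + 234 @ $9.60 + 133 @ $14.15 + 150 @ $12.45 = $7,213.55

COGS = $4,155.30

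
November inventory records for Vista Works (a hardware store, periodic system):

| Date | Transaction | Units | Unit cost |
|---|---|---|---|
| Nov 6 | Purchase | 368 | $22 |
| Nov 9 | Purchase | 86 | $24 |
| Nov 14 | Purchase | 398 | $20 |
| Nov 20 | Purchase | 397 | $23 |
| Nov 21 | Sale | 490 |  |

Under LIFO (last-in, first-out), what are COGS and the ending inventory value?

COGS = $10,991; ending inventory = $16,260

Nov 21, 490 sold [LIFO — newest first]: 397 @ $23 + 93 @ $20 = $10,991
Ending inventory: 368 @ $22 + 86 @ $24 + 305 @ $20 = $16,260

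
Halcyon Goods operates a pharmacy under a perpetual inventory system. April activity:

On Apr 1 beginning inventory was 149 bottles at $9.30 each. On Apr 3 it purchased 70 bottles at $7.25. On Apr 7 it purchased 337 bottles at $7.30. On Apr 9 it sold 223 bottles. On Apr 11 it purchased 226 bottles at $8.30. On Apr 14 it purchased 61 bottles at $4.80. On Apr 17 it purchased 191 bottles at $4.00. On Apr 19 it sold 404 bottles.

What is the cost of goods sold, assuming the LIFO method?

COGS = $3,946.30

Apr 9, 223 sold [LIFO — newest first]: 223 @ $7.30 = $1,627.90
Apr 19, 404 sold [LIFO — newest first]: 191 @ $4.00 + 61 @ $4.80 + 152 @ $8.30 = $2,318.40
Total COGS = $1,627.90 + $2,318.40 = $3,946.30
Ending inventory: 149 @ $9.30 + 70 @ $7.25 + 114 @ $7.30 + 74 @ $8.30 = $3,339.60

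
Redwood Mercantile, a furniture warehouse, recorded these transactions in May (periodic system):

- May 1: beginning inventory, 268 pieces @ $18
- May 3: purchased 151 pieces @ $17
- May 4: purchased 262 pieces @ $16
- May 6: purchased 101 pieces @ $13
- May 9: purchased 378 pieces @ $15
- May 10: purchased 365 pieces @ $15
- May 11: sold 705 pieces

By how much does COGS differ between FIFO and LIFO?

FIFO COGS: 268 @ $18 + 151 @ $17 + 262 @ $16 + 24 @ $13 = $11,895
LIFO COGS: 365 @ $15 + 340 @ $15 = $10,575
Difference = |$11,895 − $10,575| = $1,320

$1,320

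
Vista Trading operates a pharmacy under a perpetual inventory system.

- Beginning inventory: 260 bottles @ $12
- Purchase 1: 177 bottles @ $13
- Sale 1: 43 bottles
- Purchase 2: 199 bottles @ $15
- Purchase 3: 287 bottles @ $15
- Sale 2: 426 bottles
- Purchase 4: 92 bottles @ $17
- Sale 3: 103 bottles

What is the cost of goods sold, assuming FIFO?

COGS = $7,446

Sale 1 (43) [FIFO — oldest first]: 43 @ $12 = $516
Sale 2 (426) [FIFO — oldest first]: 217 @ $12 + 177 @ $13 + 32 @ $15 = $5,385
Sale 3 (103) [FIFO — oldest first]: 103 @ $15 = $1,545
Total COGS = $516 + $5,385 + $1,545 = $7,446
Ending inventory: 64 @ $15 + 287 @ $15 + 92 @ $17 = $6,829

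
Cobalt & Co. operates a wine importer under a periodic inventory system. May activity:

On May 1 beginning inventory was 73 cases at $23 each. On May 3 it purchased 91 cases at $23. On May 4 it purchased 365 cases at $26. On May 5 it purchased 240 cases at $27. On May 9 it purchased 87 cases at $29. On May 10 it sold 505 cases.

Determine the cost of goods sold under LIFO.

May 10, 505 sold [LIFO — newest first]: 87 @ $29 + 240 @ $27 + 178 @ $26 = $13,631
Ending inventory: 73 @ $23 + 91 @ $23 + 187 @ $26 = $8,634
Check: goods available $22,265 = COGS $13,631 + ending $8,634

COGS = $13,631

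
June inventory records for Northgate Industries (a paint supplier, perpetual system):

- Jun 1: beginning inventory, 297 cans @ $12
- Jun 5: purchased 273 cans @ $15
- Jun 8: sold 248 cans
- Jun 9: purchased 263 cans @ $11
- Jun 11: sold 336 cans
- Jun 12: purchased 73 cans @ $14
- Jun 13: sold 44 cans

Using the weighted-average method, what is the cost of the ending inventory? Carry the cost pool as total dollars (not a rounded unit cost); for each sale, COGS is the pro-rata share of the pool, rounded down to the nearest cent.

After Jun 1: 297 on hand, pool $3,564.00 (≈ $12.0000 each)
After Jun 5: 570 on hand, pool $7,659.00 (≈ $13.4368 each)
Jun 8, sell 248: 248/570 × $7,659.00 → $3,332.33
After Jun 9: 585 on hand, pool $7,219.67 (≈ $12.3413 each)
Jun 11, sell 336: 336/585 × $7,219.67 → $4,146.68
After Jun 12: 322 on hand, pool $4,094.99 (≈ $12.7174 each)
Jun 13, sell 44: 44/322 × $4,094.99 → $559.56
Total COGS = $3,332.33 + $4,146.68 + $559.56 = $8,038.57
Ending inventory (cost pool remaining) = $3,535.43
Check: goods available $11,574.00 = COGS $8,038.57 + ending $3,535.43

Ending inventory = $3,535.43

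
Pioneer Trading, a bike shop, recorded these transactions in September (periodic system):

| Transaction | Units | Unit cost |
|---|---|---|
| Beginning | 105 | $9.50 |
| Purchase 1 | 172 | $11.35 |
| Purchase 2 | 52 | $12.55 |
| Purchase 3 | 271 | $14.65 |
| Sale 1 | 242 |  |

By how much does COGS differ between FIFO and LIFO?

FIFO COGS: 105 @ $9.50 + 137 @ $11.35 = $2,552.45
LIFO COGS: 242 @ $14.65 = $3,545.30
Difference = |$2,552.45 − $3,545.30| = $992.85

$992.85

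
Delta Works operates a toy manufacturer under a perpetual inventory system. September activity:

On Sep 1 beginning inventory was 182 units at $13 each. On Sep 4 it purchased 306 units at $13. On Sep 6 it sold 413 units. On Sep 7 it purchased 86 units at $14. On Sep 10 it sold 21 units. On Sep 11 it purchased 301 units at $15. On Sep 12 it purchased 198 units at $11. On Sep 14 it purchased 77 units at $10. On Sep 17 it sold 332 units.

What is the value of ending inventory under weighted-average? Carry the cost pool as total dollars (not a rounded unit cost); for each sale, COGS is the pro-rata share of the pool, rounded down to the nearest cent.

After Sep 1: 182 on hand, pool $2,366.00 (≈ $13.0000 each)
After Sep 4: 488 on hand, pool $6,344.00 (≈ $13.0000 each)
Sep 6, sell 413: 413/488 × $6,344.00 → $5,369.00
After Sep 7: 161 on hand, pool $2,179.00 (≈ $13.5342 each)
Sep 10, sell 21: 21/161 × $2,179.00 → $284.21
After Sep 11: 441 on hand, pool $6,409.79 (≈ $14.5347 each)
After Sep 12: 639 on hand, pool $8,587.79 (≈ $13.4394 each)
After Sep 14: 716 on hand, pool $9,357.79 (≈ $13.0695 each)
Sep 17, sell 332: 332/716 × $9,357.79 → $4,339.08
Total COGS = $5,369.00 + $284.21 + $4,339.08 = $9,992.29
Ending inventory (cost pool remaining) = $5,018.71

Ending inventory = $5,018.71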